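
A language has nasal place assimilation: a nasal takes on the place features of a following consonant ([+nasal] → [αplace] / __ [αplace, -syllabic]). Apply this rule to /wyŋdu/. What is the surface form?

The only nasal preceding a consonant is /ŋ/ before /d/. /d/ is [+coronal], so /ŋ/ → /n/, giving [wyndu].

[wyndu]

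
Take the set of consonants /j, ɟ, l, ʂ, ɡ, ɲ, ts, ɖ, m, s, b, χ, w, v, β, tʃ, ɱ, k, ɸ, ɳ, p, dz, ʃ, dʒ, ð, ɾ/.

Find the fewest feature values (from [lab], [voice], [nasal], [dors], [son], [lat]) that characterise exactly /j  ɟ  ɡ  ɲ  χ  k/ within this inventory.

Every target segment is [-labial], [+dorsal]; each remaining inventory member fails at least one of these. Each conjunct is needed — [+dorsal] alone would also admit /w/; [-labial] alone would also admit /l, ʂ, ts, ɖ, …/ — and no other single listed feature has exactly this extension, so two is the minimum.

[-lab, +dors]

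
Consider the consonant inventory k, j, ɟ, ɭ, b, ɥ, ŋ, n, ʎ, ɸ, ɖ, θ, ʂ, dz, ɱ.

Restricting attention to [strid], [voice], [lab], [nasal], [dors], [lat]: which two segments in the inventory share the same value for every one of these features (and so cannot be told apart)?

Both /j/ and /ɟ/ are [−strident], [+voice], [−labial], [−nasal], [+dorsal], [−lateral]. Since the list omits [sonorant] and [continuant] — which do distinguish the palatal glide from the voiced palatal stop — this pair collapses; all other pairs remain distinct.

j, ɟ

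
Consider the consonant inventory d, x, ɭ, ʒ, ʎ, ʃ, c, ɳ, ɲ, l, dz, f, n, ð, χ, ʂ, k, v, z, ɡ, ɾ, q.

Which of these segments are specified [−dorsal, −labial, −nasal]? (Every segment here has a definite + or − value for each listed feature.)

Eliminate segments failing any feature: /x, ʎ, c, ɲ, χ, k, ɡ, q/ are [+dorsal]; /ɳ, n/ are [+nasal]; /f, v/ are [+labial]. The remaining /d, ɭ, ʒ, ʃ, l, dz, ð, ʂ, z, ɾ/ satisfy [−dorsal], [−labial], [−nasal].

d, ɭ, ʒ, ʃ, l, dz, ð, ʂ, z, ɾ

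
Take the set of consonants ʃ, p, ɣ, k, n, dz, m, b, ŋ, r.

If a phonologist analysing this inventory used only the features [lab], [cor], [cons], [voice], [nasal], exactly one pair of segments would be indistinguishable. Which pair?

Both /r/ and /dz/ are [−labial], [+coronal], [+consonantal], [+voice], [−nasal]. Since the list omits [sonorant], [continuant] and [strident] — which do distinguish the alveolar trill from the voiced alveolar affricate — this pair collapses; all other pairs remain distinct.

r, dz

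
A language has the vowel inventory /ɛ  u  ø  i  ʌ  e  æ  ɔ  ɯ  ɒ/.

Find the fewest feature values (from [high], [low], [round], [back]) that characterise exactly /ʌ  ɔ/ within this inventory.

[−high, −low, +back]

The class [−high], [−low], [+back] has exactly /ʌ, ɔ/ as its extension in this inventory. No smaller conjunction from the listed features achieves this: [−low, +back] alone would also admit /u, ɯ/; [−high, +back] alone would also admit /ɒ/; [−high, −low] alone would also admit /ɛ, ø, e/; and checking the remaining two-feature bundles turns up none with this extension.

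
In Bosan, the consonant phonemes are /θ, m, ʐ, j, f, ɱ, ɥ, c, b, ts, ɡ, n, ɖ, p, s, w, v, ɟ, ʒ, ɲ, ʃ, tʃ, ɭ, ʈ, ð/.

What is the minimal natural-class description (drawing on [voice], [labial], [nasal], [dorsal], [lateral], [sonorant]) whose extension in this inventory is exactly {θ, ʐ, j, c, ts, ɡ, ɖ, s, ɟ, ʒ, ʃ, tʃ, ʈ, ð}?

[-nasal, -lateral, -labial]

/θ, ʐ, j, c, ts, ɡ, ɖ, s, ɟ, ʒ, ʃ, tʃ, ʈ, ð/ are all [-nasal], [-lateral], [-labial], and no other segment in the inventory matches all three values. Dropping any one of them over-generates: [-lateral, -labial] alone would also admit /n, ɲ/; [-nasal, -labial] alone would also admit /ɭ/; [-nasal, -lateral] alone would also admit /f, ɥ, b, p, …/. No other combination of two listed features picks out exactly this set either, so fewer than three features will not do.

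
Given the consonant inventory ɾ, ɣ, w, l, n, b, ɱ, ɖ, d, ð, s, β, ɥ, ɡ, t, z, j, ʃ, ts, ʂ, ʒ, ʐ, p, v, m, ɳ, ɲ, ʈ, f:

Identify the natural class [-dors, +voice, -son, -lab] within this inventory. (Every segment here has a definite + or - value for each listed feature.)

ɖ, d, ð, z, ʒ, ʐ

First, the [-dorsal] segments are /ɾ, l, n, b, ɱ, ɖ, d, ð, s, β, t, z, ʃ, ts, ʂ, ʒ, ʐ, p, v, m, ɳ, ʈ, f/.
Then [+voice] gives /ɾ, l, n, b, ɱ, ɖ, d, ð, β, z, ʒ, ʐ, v, m, ɳ/.
Intersecting with [-sonorant] gives /b, ɖ, d, ð, β, z, ʒ, ʐ, v/.
Among these, [-labial] leaves /ɖ, d, ð, z, ʒ, ʐ/.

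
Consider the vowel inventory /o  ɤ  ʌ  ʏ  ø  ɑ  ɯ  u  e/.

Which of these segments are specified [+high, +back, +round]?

u

The [+high] segments are /ʏ, ɯ, u/.
Then [+back] gives /ɯ, u/.
Within that set, [+round] leaves /u/.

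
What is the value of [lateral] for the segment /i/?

[−lateral]

/i/ is the high front unrounded tense vowel, hence [−lateral].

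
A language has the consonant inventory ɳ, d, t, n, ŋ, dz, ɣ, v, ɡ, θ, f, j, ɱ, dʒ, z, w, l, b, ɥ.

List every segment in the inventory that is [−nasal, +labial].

v, f, w, b, ɥ

Eliminate segments failing any feature: /ɳ, n, ŋ, ɱ/ are [+nasal]; /d, t, dz, ɣ, ɡ, θ, j, dʒ, z, l/ are [−labial]. The remaining /v, f, w, b, ɥ/ satisfy [−nasal], [+labial].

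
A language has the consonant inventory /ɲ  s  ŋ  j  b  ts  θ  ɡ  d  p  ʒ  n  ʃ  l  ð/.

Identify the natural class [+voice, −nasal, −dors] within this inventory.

b, d, ʒ, l, ð

The [+voice] segments are /ɲ, ŋ, j, b, ɡ, d, ʒ, n, l, ð/.
Then [−nasal] gives /j, b, ɡ, d, ʒ, l, ð/.
Then [−dorsal] leaves /b, d, ʒ, l, ð/.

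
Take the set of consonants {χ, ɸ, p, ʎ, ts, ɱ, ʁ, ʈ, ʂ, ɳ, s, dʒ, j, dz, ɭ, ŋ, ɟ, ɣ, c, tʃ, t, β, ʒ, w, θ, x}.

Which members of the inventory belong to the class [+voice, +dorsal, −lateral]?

ʁ, j, ŋ, ɟ, ɣ, w

First, the [+voice] segments are /ʎ, ɱ, ʁ, ɳ, dʒ, j, dz, ɭ, ŋ, ɟ, ɣ, β, ʒ, w/.
Among these, [+dorsal] gives /ʎ, ʁ, j, ŋ, ɟ, ɣ, w/.
Intersecting with [−lateral] leaves /ʁ, j, ŋ, ɟ, ɣ, w/.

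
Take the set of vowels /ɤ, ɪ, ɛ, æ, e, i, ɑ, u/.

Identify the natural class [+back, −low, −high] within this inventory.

Checking each segment against [+back], [−low], [−high]: /ɤ/ (mid back unrounded tense vowel) satisfies every feature; every other segment in the inventory fails at least one.

ɤ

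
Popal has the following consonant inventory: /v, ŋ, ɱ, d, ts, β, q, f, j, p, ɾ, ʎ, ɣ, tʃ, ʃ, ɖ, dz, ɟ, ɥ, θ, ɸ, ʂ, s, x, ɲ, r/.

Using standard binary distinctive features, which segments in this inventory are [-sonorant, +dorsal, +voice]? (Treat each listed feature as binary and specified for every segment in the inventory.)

Checking each segment against [-sonorant], [+dorsal], [+voice]: /ɣ/ (voiced velar fricative), /ɟ/ (voiced palatal stop) satisfy every feature; every other segment in the inventory fails at least one.

ɣ, ɟ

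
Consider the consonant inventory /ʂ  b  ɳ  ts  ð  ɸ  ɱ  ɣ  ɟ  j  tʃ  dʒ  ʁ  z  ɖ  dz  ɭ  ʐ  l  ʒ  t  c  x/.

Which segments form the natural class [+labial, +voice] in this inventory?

Among the inventory, the [+labial] segments are /b, ɸ, ɱ/.
Within that set, [+voice] leaves /b, ɱ/.

b, ɱ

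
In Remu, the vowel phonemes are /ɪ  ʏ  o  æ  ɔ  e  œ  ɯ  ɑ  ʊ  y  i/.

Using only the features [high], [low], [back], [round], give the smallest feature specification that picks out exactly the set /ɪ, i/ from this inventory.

[+high, −back, −round]

/ɪ, i/ are all [+high], [−back], [−round], and no other segment in the inventory matches all three values. Dropping any one of them over-generates: [−back, −round] alone would also admit /æ, e/; [+high, −round] alone would also admit /ɯ/; [+high, −back] alone would also admit /ʏ, y/. No other combination of two listed features picks out exactly this set either, so fewer than three features will not do.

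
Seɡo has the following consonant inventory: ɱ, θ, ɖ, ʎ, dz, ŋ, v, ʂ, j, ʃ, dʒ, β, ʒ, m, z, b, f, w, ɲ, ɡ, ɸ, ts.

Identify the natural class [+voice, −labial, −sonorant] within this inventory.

ɖ, dz, dʒ, ʒ, z, ɡ

Eliminate segments failing any feature: /ɱ, v, β, m, b, w/ are [+labial]; /θ, ʂ, ʃ, f, ɸ, ts/ are [−voice]; /ʎ, ŋ, j, ɲ/ are [+sonorant]. The remaining /ɖ, dz, dʒ, ʒ, z, ɡ/ satisfy [+voice], [−labial], [−sonorant].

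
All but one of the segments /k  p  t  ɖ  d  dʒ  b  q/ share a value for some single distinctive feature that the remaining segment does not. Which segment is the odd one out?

[delayed release] (equivalently [strident]) groups all but one: /t, q, k, ɖ, d, p, b/ share [-delayed release] while /dʒ/ (voiced postalveolar affricate) alone is [+delayed release]. Removing any other segment would not leave a single-feature class that excludes it.

dʒ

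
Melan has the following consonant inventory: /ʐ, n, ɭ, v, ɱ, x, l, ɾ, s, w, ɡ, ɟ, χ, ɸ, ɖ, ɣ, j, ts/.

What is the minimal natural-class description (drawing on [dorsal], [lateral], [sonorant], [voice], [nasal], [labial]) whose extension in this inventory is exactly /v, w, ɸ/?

Every target segment is [−nasal], [+labial]; each remaining inventory member fails at least one of these. Each conjunct is needed — [+labial] alone would also admit /ɱ/; [−nasal] alone would also admit /ʐ, ɭ, x, l, …/ — and no other single listed feature has exactly this extension, so two is the minimum.

[−nasal, +labial]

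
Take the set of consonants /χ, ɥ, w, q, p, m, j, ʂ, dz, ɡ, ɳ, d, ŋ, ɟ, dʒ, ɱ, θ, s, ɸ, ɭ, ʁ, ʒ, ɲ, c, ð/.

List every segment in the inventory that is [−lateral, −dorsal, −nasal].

p, ʂ, dz, d, dʒ, θ, s, ɸ, ʒ, ð

Checking each segment against [−lateral], [−dorsal], [−nasal]: /p/ (voiceless bilabial stop), /ʂ/ (voiceless retroflex fricative), /dz/ (voiced alveolar affricate), /d/ (voiced alveolar stop), /dʒ/ (voiced postalveolar affricate), /θ/ (voiceless dental fricative), among others, satisfy every feature; every other segment in the inventory fails at least one.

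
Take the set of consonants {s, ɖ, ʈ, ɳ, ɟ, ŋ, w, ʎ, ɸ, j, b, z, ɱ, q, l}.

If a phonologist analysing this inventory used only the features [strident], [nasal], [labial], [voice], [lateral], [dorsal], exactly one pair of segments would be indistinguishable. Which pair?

On the given features, /j/ and /ɟ/ have an identical profile: [−strident], [−nasal], [−labial], [+voice], [−lateral], [+dorsal]. No other two segments in the inventory coincide on all 6 features. (They do differ in [sonorant] and [continuant], which are not among the given features.)

j, ɟ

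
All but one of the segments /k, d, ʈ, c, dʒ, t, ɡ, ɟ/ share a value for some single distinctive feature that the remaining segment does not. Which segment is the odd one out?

/c, d, ɡ, k, ʈ, t, ɟ/ are all [-delayed release], but /dʒ/ (voiced postalveolar affricate) is [+delayed release]. No other single segment can be removed to leave a set sharing one feature value that the removed segment lacks, so /dʒ/ is the odd one out.

dʒ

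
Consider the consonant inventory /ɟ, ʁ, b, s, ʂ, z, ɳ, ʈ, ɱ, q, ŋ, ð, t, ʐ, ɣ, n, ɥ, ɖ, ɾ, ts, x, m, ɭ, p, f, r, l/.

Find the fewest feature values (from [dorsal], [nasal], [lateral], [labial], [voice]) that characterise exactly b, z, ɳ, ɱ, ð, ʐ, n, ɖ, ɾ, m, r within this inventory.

The class [+voice], [−lateral], [−dorsal] has exactly /b, z, ɳ, ɱ, ð, ʐ, n, ɖ, ɾ, m, r/ as its extension in this inventory. No smaller conjunction from the listed features achieves this: [−lateral, −dorsal] alone would also admit /s, ʂ, ʈ, t, …/; [+voice, −dorsal] alone would also admit /ɭ, l/; [+voice, −lateral] alone would also admit /ɟ, ʁ, ŋ, ɣ, …/; and checking the remaining two-feature bundles turns up none with this extension.

[+voice, −lateral, −dorsal]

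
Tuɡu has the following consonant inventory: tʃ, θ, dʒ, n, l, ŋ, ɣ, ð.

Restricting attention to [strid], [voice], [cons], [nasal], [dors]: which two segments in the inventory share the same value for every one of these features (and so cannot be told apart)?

/ð/ (voiced dental fricative) and /l/ (alveolar lateral approximant) are both [-strident], [+voice], [+consonantal], [-nasal], [-dorsal], so none of the listed features separates them. (They do differ in [sonorant] and [lateral], which are not among the given features.) Every other pair in the inventory differs on at least one listed feature.

ð, l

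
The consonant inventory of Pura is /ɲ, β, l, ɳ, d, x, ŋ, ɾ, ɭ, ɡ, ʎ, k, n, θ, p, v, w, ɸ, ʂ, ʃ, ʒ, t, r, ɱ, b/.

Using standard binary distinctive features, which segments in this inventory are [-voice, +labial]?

p, ɸ

Checking each segment against [-voice], [+labial]: /p/ (voiceless bilabial stop), /ɸ/ (voiceless bilabial fricative) satisfy every feature; every other segment in the inventory fails at least one.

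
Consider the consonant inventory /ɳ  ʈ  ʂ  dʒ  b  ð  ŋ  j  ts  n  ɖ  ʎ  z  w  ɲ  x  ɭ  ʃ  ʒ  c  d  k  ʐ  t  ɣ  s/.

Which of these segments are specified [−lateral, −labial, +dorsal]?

ŋ, j, ɲ, x, c, k, ɣ

First, the [−lateral] segments are /ɳ, ʈ, ʂ, dʒ, b, ð, ŋ, j, ts, n, ɖ, z, w, ɲ, x, ʃ, ʒ, c, d, k, ʐ, t, ɣ, s/.
Then [−labial] gives /ɳ, ʈ, ʂ, dʒ, ð, ŋ, j, ts, n, ɖ, z, ɲ, x, ʃ, ʒ, c, d, k, ʐ, t, ɣ, s/.
Then [+dorsal] leaves /ŋ, j, ɲ, x, c, k, ɣ/.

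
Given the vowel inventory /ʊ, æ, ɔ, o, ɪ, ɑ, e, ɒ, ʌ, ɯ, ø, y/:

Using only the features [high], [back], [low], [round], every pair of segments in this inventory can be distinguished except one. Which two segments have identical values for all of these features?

/ɔ/ (mid back rounded lax vowel) and /o/ (mid back rounded tense vowel) are both [-high], [+back], [-low], [+round], so none of the listed features separates them. (They do differ in [tense], which is not among the given features.) Every other pair in the inventory differs on at least one listed feature.

ɔ, o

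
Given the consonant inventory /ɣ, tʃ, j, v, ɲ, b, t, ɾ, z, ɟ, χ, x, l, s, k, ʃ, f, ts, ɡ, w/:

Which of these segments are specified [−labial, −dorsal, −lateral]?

tʃ, t, ɾ, z, s, ʃ, ts

First, the [−labial] segments are /ɣ, tʃ, j, ɲ, t, ɾ, z, ɟ, χ, x, l, s, k, ʃ, ts, ɡ/.
Then [−dorsal] gives /tʃ, t, ɾ, z, l, s, ʃ, ts/.
Then [−lateral] leaves /tʃ, t, ɾ, z, s, ʃ, ts/.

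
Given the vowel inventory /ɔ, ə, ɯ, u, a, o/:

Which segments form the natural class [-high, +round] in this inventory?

ɔ, o

Checking each segment against [-high], [+round]: /ɔ/ (mid back rounded lax vowel), /o/ (mid back rounded tense vowel) satisfy every feature; every other segment in the inventory fails at least one.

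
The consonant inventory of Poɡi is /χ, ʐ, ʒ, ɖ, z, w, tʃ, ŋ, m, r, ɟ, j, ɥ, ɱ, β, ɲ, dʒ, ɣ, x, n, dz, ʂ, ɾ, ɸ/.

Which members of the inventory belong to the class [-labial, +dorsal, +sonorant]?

Eliminate segments failing any feature: /χ, ɟ, ɣ, x/ are [-sonorant]; /ʐ, ʒ, ɖ, z, tʃ, r, dʒ, n, dz, ʂ, ɾ/ are [-dorsal]; /w, m, ɥ, ɱ, β, ɸ/ are [+labial]. The remaining /ŋ, j, ɲ/ satisfy [-labial], [+dorsal], [+sonorant].

ŋ, j, ɲ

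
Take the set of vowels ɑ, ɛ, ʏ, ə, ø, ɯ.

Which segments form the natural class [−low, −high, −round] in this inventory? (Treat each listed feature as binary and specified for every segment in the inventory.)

Eliminate segments failing any feature: /ɑ/ is [+low]; /ʏ, ɯ/ are [+high]; /ø/ is [+round]. The remaining /ɛ, ə/ satisfy [−low], [−high], [−round].

ɛ, ə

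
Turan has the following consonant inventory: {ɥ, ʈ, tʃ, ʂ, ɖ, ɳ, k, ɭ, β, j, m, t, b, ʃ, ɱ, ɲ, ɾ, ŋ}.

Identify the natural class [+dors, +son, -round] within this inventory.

First, the [+dorsal] segments are /ɥ, k, j, ɲ, ŋ/.
Within that set, [+sonorant] gives /ɥ, j, ɲ, ŋ/.
Then [-round] leaves /j, ɲ, ŋ/.

j, ɲ, ŋ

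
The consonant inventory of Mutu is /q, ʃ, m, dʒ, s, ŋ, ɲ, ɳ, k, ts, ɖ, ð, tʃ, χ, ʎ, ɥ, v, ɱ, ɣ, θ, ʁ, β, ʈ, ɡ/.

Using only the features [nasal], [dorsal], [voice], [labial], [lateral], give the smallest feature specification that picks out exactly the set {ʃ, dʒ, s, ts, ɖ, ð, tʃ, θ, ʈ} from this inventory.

The class [-nasal], [-labial], [-dorsal] has exactly /ʃ, dʒ, s, ts, ɖ, ð, tʃ, θ, ʈ/ as its extension in this inventory. No smaller conjunction from the listed features achieves this: [-labial, -dorsal] alone would also admit /ɳ/; [-nasal, -dorsal] alone would also admit /v, β/; [-nasal, -labial] alone would also admit /q, k, χ, ʎ, …/; and checking the remaining two-feature bundles turns up none with this extension.

[-nasal, -labial, -dorsal]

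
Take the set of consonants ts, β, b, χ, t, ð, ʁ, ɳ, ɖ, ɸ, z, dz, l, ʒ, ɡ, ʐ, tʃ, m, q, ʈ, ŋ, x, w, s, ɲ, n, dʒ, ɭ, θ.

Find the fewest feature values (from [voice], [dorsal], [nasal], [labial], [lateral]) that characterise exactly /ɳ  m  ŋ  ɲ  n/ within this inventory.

/ɳ, m, ŋ, ɲ, n/ are exactly the [+nasal] segments in the inventory, so a single feature suffices.

[+nasal]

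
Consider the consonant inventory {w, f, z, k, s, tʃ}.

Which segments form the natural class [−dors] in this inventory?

f, z, s, tʃ

The [−dorsal] segments here are /f, z, s, tʃ/; the remaining /w, k/ are [+dorsal].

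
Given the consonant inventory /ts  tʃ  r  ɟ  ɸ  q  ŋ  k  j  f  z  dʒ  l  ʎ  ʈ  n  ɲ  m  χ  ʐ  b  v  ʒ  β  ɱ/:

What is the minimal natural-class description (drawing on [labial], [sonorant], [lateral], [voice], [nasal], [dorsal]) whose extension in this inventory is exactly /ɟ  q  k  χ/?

The class [−sonorant], [+dorsal] has exactly /ɟ, q, k, χ/ as its extension in this inventory. No smaller conjunction from the listed features achieves this: [+dorsal] alone would also admit /ŋ, j, ʎ, ɲ/; [−sonorant] alone would also admit /ts, tʃ, ɸ, f, …/; and checking the remaining single features turns up none with this extension.

[−sonorant, +dorsal]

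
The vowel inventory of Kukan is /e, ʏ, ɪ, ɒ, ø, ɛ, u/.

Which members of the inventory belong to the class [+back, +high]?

u

Eliminate segments failing any feature: /e, ʏ, ɪ, ø, ɛ/ are [−back]; /ɒ/ is [−high]. The remaining /u/ satisfy [+back], [+high].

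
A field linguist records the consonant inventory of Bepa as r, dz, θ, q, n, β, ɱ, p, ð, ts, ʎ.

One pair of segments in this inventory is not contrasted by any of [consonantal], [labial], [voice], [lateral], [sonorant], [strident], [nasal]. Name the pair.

Both /θ/ and /q/ are [+consonantal], [−labial], [−voice], [−lateral], [−sonorant], [−strident], [−nasal]. Since the list omits [continuant], [coronal] and [dorsal] — which do distinguish the voiceless dental fricative from the voiceless uvular stop — this pair collapses; all other pairs remain distinct.

θ, q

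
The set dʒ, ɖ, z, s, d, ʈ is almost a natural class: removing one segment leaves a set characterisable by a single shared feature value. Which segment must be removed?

The remaining segments after removing /dʒ/ share [−distributed]; /dʒ/ (voiced postalveolar affricate) is [+distributed]. For every other candidate removal, the leftover set fails to share any single feature value that the removed segment lacks.

dʒ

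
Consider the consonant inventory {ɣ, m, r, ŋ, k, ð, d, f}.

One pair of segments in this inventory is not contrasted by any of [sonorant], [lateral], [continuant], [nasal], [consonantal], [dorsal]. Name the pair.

On the given features, /ð/ and /f/ have an identical profile: [-sonorant], [-lateral], [+continuant], [-nasal], [+consonantal], [-dorsal]. No other two segments in the inventory coincide on all 6 features. (They do differ in [voice], [labial] and [coronal], which are not among the given features.)

ð, f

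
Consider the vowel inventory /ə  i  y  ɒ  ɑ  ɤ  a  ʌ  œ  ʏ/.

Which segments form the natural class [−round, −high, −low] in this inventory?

ə, ɤ, ʌ

Checking each segment against [−round], [−high], [−low]: /ə/ (mid central vowel (schwa)), /ɤ/ (mid back unrounded tense vowel), /ʌ/ (mid back unrounded lax vowel) satisfy every feature; every other segment in the inventory fails at least one.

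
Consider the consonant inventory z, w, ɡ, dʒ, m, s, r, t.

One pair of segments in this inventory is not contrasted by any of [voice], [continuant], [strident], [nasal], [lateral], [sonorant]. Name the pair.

/w/ (labial-velar glide) and /r/ (alveolar trill) are both [+voice], [+continuant], [−strident], [−nasal], [−lateral], [+sonorant], so none of the listed features separates them. (They do differ in [labial], [round], [coronal] and [dorsal], which are not among the given features.) Every other pair in the inventory differs on at least one listed feature.

w, r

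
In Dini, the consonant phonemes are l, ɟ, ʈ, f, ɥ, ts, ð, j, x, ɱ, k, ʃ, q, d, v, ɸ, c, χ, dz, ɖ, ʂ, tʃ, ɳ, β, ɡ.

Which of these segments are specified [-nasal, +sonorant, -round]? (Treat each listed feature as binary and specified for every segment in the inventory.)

The [-nasal] segments are /l, ɟ, ʈ, f, ɥ, ts, ð, j, x, k, ʃ, q, d, v, ɸ, c, χ, dz, ɖ, ʂ, tʃ, β, ɡ/.
Intersecting with [+sonorant] gives /l, ɥ, j/.
Then [-round] leaves /l, j/.

l, j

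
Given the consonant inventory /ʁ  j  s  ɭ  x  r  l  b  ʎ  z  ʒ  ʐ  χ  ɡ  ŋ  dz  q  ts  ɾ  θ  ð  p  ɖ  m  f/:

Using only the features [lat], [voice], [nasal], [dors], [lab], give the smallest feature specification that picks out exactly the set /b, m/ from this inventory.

[+voice, +lab]

/b, m/ are all [+voice], [+labial], and no other segment in the inventory matches both values. Dropping any one of them over-generates: [+labial] alone would also admit /p, f/; [+voice] alone would also admit /ʁ, j, ɭ, r, …/. No other single listed feature picks out exactly this set either, so fewer than two features will not do.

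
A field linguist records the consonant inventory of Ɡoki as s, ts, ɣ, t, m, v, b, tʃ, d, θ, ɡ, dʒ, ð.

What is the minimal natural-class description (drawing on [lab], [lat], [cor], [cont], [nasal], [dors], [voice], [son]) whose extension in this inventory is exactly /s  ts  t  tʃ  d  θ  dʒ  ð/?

[+cor]

The target set is precisely the extension of [+coronal] in this inventory.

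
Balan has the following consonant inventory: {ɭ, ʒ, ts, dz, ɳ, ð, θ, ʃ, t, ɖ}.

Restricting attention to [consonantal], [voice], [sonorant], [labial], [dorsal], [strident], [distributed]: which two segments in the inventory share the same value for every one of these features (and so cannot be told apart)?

On the given features, /ɳ/ and /ɭ/ have an identical profile: [+consonantal], [+voice], [+sonorant], [-labial], [-dorsal], [-strident], [-distributed]. No other two segments in the inventory coincide on all 7 features. (They do differ in [nasal] and [lateral], which are not among the given features.)

ɳ, ɭ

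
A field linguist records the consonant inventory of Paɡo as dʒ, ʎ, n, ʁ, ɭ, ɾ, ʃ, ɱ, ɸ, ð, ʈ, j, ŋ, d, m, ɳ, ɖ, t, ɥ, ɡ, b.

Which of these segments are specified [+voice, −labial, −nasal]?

First, the [+voice] segments are /dʒ, ʎ, n, ʁ, ɭ, ɾ, ɱ, ð, j, ŋ, d, m, ɳ, ɖ, ɥ, ɡ, b/.
Then [−labial] gives /dʒ, ʎ, n, ʁ, ɭ, ɾ, ð, j, ŋ, d, ɳ, ɖ, ɡ/.
Intersecting with [−nasal] leaves /dʒ, ʎ, ʁ, ɭ, ɾ, ð, j, d, ɖ, ɡ/.

dʒ, ʎ, ʁ, ɭ, ɾ, ð, j, d, ɖ, ɡ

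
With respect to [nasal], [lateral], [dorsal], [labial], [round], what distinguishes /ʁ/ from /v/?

[labial], [dorsal]

/ʁ/ (voiced uvular fricative) and /v/ (voiced labiodental fricative) agree on [-nasal], [-lateral], [-round]. They differ on [labial] (/ʁ/ [-], /v/ [+]), [dorsal] (/ʁ/ [+], /v/ [-]).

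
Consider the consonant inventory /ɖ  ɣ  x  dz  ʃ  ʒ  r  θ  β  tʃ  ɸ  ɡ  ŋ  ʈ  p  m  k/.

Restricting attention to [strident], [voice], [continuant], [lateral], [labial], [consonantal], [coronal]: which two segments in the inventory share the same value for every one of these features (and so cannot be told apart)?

/ɡ/ (voiced velar stop) and /ŋ/ (velar nasal) are both [−strident], [+voice], [−continuant], [−lateral], [−labial], [+consonantal], [−coronal], so none of the listed features separates them. (They do differ in [sonorant] and [nasal], which are not among the given features.) Every other pair in the inventory differs on at least one listed feature.

ɡ, ŋ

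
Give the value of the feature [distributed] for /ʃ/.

/ʃ/ is the voiceless postalveolar fricative. The feature [distributed] marks segments coronal with a long constriction (laminal); /ʃ/ has this property, so it is [+distributed].

[+distributed]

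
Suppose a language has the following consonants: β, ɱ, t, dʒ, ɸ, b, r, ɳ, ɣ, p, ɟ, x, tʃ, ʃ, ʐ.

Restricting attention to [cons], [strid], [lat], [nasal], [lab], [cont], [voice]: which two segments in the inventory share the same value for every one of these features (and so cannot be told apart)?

Both /ɣ/ and /r/ are [+consonantal], [-strident], [-lateral], [-nasal], [-labial], [+continuant], [+voice]. Since the list omits [sonorant], [coronal] and [dorsal] — which do distinguish the voiced velar fricative from the alveolar trill — this pair collapses; all other pairs remain distinct.

ɣ, r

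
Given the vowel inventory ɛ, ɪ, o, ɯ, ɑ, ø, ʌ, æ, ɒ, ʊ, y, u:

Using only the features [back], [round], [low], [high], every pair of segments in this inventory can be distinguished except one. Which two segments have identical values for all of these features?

On the given features, /u/ and /ʊ/ have an identical profile: [+back], [+round], [-low], [+high]. No other two segments in the inventory coincide on all 4 features. (They do differ in [tense], which is not among the given features.)

u, ʊ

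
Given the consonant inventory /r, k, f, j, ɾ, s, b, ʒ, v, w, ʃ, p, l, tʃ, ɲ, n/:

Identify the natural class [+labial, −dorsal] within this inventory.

f, b, v, p

Checking each segment against [+labial], [−dorsal]: /f/ (voiceless labiodental fricative), /b/ (voiced bilabial stop), /v/ (voiced labiodental fricative), /p/ (voiceless bilabial stop) satisfy every feature; every other segment in the inventory fails at least one.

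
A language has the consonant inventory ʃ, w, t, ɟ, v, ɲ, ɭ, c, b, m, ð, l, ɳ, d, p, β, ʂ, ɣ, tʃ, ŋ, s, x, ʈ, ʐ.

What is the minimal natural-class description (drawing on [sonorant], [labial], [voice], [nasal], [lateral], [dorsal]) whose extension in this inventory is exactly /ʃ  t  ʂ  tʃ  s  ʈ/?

The class [−voice], [−labial], [−dorsal] has exactly /ʃ, t, ʂ, tʃ, s, ʈ/ as its extension in this inventory. No smaller conjunction from the listed features achieves this: [−labial, −dorsal] alone would also admit /ɭ, ð, l, ɳ, …/; [−voice, −dorsal] alone would also admit /p/; [−voice, −labial] alone would also admit /c, x/; and checking the remaining two-feature bundles turns up none with this extension.

[−voice, −labial, −dorsal]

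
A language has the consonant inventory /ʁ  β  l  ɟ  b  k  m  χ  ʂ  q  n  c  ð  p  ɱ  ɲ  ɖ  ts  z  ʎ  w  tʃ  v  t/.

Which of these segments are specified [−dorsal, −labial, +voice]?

l, n, ð, ɖ, z

Checking each segment against [−dorsal], [−labial], [+voice]: /l/ (alveolar lateral approximant), /n/ (alveolar nasal), /ð/ (voiced dental fricative), /ɖ/ (voiced retroflex stop), /z/ (voiced alveolar fricative) satisfy every feature; every other segment in the inventory fails at least one.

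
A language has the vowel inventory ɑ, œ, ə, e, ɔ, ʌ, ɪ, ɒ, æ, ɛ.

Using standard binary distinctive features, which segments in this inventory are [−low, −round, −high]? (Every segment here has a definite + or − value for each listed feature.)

ə, e, ʌ, ɛ

The [−low] segments are /œ, ə, e, ɔ, ʌ, ɪ, ɛ/.
Among these, [−round] gives /ə, e, ʌ, ɪ, ɛ/.
Within that set, [−high] leaves /ə, e, ʌ, ɛ/.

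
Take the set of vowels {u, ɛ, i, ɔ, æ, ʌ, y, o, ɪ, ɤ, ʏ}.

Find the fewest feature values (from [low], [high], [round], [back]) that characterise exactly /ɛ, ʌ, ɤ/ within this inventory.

[-high, -low, -round]

The class [-high], [-low], [-round] has exactly /ɛ, ʌ, ɤ/ as its extension in this inventory. No smaller conjunction from the listed features achieves this: [-low, -round] alone would also admit /i, ɪ/; [-high, -round] alone would also admit /æ/; [-high, -low] alone would also admit /ɔ, o/; and checking the remaining two-feature bundles turns up none with this extension.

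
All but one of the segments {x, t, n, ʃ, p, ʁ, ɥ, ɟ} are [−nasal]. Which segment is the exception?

Every segment except /n/ is [−nasal]. /n/ (alveolar nasal) is [+nasal], so it is the exception.

n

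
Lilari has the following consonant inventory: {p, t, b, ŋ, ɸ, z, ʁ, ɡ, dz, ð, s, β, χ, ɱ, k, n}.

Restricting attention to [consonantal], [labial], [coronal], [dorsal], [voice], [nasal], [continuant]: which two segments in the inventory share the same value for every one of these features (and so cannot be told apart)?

On the given features, /z/ and /ð/ have an identical profile: [+consonantal], [-labial], [+coronal], [-dorsal], [+voice], [-nasal], [+continuant]. No other two segments in the inventory coincide on all 7 features. (They do differ in [strident] and [distributed], which are not among the given features.)

z, ð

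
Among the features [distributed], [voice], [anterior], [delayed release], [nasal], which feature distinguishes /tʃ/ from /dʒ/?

[voice]

/tʃ/ is the voiceless postalveolar affricate and /dʒ/ is the voiced postalveolar affricate. Both are [+distributed], [-anterior], [+delayed release], [-nasal]. /tʃ/ is [-voice] while /dʒ/ is [+voice], so the distinguishing feature is [voice].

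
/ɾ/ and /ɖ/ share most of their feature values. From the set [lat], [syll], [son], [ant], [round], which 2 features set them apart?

[sonorant], [anterior]

/ɾ/ (alveolar tap) and /ɖ/ (voiced retroflex stop) agree on [−lateral], [−syllabic], [−round]. They differ on [sonorant] (/ɾ/ [+], /ɖ/ [−]), [anterior] (/ɾ/ [+], /ɖ/ [−]).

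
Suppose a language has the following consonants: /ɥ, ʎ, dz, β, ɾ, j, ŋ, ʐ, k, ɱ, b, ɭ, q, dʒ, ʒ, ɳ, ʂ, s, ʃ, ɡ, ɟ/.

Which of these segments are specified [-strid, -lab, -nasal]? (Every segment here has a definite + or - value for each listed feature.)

Checking each segment against [-strident], [-labial], [-nasal]: /ʎ/ (palatal lateral approximant), /ɾ/ (alveolar tap), /j/ (palatal glide), /k/ (voiceless velar stop), /ɭ/ (retroflex lateral approximant), /q/ (voiceless uvular stop), among others, satisfy every feature; every other segment in the inventory fails at least one.

ʎ, ɾ, j, k, ɭ, q, ɡ, ɟ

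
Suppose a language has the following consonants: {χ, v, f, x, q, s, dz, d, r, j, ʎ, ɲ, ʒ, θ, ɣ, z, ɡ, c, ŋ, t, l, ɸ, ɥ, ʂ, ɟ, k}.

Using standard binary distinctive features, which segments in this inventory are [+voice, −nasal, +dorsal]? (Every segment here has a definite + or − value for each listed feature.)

Among the inventory, the [+voice] segments are /v, dz, d, r, j, ʎ, ɲ, ʒ, ɣ, z, ɡ, ŋ, l, ɥ, ɟ/.
Then [−nasal] gives /v, dz, d, r, j, ʎ, ʒ, ɣ, z, ɡ, l, ɥ, ɟ/.
Among these, [+dorsal] leaves /j, ʎ, ɣ, ɡ, ɥ, ɟ/.

j, ʎ, ɣ, ɡ, ɥ, ɟ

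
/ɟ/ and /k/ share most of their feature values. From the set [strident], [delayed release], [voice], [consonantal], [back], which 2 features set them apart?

/ɟ/ (voiced palatal stop) and /k/ (voiceless velar stop) agree on [-strident], [-delayed release], [+consonantal]. They differ on [voice] (/ɟ/ [+], /k/ [-]), [back] (/ɟ/ [-], /k/ [+]).

[voice], [back]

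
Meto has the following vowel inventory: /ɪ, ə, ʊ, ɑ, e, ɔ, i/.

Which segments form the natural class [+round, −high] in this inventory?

ɔ

Eliminate segments failing any feature: /ɪ, ə, ɑ, e, i/ are [−round]; /ʊ/ is [+high]. The remaining /ɔ/ satisfy [+round], [−high].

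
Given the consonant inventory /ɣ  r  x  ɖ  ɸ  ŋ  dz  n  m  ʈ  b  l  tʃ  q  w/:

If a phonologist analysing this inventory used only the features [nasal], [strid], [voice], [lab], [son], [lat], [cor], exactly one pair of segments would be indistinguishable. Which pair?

x, q

On the given features, /x/ and /q/ have an identical profile: [−nasal], [−strident], [−voice], [−labial], [−sonorant], [−lateral], [−coronal]. No other two segments in the inventory coincide on all 7 features. (They do differ in [continuant] and [high], which are not among the given features.)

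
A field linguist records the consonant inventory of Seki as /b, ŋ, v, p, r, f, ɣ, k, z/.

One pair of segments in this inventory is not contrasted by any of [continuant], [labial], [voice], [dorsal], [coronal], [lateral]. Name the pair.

z, r

Both /z/ and /r/ are [+continuant], [−labial], [+voice], [−dorsal], [+coronal], [−lateral]. Since the list omits [sonorant] and [strident] — which do distinguish the voiced alveolar fricative from the alveolar trill — this pair collapses; all other pairs remain distinct.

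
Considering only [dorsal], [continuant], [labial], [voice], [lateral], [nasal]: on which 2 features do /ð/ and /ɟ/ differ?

[continuant], [dorsal]

/ð/ is the voiced dental fricative and /ɟ/ is the voiced palatal stop. Both are [-labial], [+voice], [-lateral], [-nasal]. /ð/ is [+continuant] while /ɟ/ is [-continuant]; /ð/ is [-dorsal] while /ɟ/ is [+dorsal], so the distinguishing features are [continuant], [dorsal].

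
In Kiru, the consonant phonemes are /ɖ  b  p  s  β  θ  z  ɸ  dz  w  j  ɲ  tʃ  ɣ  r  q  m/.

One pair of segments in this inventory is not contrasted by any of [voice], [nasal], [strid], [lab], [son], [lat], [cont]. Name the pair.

/r/ (alveolar trill) and /j/ (palatal glide) are both [+voice], [−nasal], [−strident], [−labial], [+sonorant], [−lateral], [+continuant], so none of the listed features separates them. (They do differ in [dorsal], which is not among the given features.) Every other pair in the inventory differs on at least one listed feature.

r, j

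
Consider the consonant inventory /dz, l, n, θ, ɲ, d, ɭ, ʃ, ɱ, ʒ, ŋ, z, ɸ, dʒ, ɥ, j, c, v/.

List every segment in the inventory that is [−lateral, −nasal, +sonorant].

Eliminate segments failing any feature: /dz, θ, d, ʃ, ʒ, z, ɸ, dʒ, c, v/ are [−sonorant]; /l, ɭ/ are [+lateral]; /n, ɲ, ɱ, ŋ/ are [+nasal]. The remaining /ɥ, j/ satisfy [−lateral], [−nasal], [+sonorant].

ɥ, j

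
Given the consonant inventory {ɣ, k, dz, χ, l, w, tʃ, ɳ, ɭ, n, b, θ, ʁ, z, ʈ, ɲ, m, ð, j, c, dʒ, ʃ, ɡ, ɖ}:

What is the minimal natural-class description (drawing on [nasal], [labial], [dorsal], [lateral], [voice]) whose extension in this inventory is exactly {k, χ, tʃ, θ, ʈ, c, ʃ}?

[−voice]

The target set is precisely the extension of [−voice] in this inventory.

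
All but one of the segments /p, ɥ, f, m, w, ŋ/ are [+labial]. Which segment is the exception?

ŋ

Every segment except /ŋ/ is [+labial]. /ŋ/ (velar nasal) is [−labial], so it is the exception.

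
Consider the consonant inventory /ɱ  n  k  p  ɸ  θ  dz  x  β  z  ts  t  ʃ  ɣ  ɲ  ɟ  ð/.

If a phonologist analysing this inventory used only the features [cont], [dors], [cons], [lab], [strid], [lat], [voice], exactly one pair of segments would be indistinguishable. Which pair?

ɟ, ɲ

On the given features, /ɟ/ and /ɲ/ have an identical profile: [-continuant], [+dorsal], [+consonantal], [-labial], [-strident], [-lateral], [+voice]. No other two segments in the inventory coincide on all 7 features. (They do differ in [sonorant] and [nasal], which are not among the given features.)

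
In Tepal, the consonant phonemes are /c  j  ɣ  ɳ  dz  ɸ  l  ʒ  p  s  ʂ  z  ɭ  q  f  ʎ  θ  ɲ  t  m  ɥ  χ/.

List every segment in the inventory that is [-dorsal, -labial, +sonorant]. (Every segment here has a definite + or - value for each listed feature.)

ɳ, l, ɭ

Checking each segment against [-dorsal], [-labial], [+sonorant]: /ɳ/ (retroflex nasal), /l/ (alveolar lateral approximant), /ɭ/ (retroflex lateral approximant) satisfy every feature; every other segment in the inventory fails at least one.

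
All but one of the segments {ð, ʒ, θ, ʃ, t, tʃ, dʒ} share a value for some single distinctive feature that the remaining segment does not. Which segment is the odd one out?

t

[distributed] groups all but one: /ʃ, tʃ, ð, θ, dʒ, ʒ/ share [+distributed] while /t/ (voiceless alveolar stop) alone is [−distributed]. Removing any other segment would not leave a single-feature class that excludes it.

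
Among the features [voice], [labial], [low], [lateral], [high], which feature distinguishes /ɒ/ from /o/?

[low]

/ɒ/ (low back rounded vowel) and /o/ (mid back rounded tense vowel) agree on [+voice], [+labial], [-lateral], [-high]. They differ on [low] (/ɒ/ [+], /o/ [-]).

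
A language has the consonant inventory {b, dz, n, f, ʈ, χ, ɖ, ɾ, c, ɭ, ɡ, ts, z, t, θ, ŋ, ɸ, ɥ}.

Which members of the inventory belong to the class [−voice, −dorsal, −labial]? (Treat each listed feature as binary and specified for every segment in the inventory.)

ʈ, ts, t, θ

The [−voice] segments are /f, ʈ, χ, c, ts, t, θ, ɸ/.
Of those, [−dorsal] gives /f, ʈ, ts, t, θ, ɸ/.
Intersecting with [−labial] leaves /ʈ, ts, t, θ/.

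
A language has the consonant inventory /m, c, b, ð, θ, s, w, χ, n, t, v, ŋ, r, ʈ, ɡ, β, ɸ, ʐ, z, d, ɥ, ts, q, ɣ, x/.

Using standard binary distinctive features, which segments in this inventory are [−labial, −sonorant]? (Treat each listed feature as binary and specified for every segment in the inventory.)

Eliminate segments failing any feature: /m, b, w, v, β, ɸ, ɥ/ are [+labial]; /n, ŋ, r/ are [+sonorant]. The remaining /c, ð, θ, s, χ, t, ʈ, ɡ, ʐ, z, d, ts, q, ɣ, x/ satisfy [−labial], [−sonorant].

c, ð, θ, s, χ, t, ʈ, ɡ, ʐ, z, d, ts, q, ɣ, x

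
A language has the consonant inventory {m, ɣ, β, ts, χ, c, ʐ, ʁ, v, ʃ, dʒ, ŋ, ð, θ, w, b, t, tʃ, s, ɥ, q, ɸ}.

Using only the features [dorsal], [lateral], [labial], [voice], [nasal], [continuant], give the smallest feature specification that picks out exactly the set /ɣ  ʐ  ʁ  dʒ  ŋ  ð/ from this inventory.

/ɣ, ʐ, ʁ, dʒ, ŋ, ð/ are all [+voice], [-labial], and no other segment in the inventory matches both values. Dropping any one of them over-generates: [-labial] alone would also admit /ts, χ, c, ʃ, …/; [+voice] alone would also admit /m, β, v, w, …/. No other single listed feature picks out exactly this set either, so fewer than two features will not do.

[+voice, -labial]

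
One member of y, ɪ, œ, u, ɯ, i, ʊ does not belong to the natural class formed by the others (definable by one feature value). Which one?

[high] groups all but one: /i, u, y, ʊ, ɪ, ɯ/ share [+high] while /œ/ (mid front rounded lax vowel) alone is [-high]. Removing any other segment would not leave a single-feature class that excludes it.

œ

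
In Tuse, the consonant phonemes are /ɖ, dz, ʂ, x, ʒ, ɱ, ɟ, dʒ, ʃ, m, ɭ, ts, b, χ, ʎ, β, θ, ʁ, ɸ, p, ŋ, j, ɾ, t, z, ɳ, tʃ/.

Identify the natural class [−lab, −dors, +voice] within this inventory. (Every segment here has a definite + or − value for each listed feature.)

ɖ, dz, ʒ, dʒ, ɭ, ɾ, z, ɳ

Eliminate segments failing any feature: /ʂ, ʃ, ts, θ, t, tʃ/ are [−voice]; /x, ɟ, χ, ʎ, ʁ, ŋ, j/ are [+dorsal]; /ɱ, m, b, β, ɸ, p/ are [+labial]. The remaining /ɖ, dz, ʒ, dʒ, ɭ, ɾ, z, ɳ/ satisfy [−labial], [−dorsal], [+voice].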